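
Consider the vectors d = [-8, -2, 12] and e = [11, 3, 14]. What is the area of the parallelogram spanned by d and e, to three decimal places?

i: (-2)·14 - 12·3 = -28 - 36 = -64
j: 12·11 - (-8)·14 = 132 - (-112) = 244
k: (-8)·3 - (-2)·11 = -24 - (-22) = -2
d × e = (-64, 244, -2)
|d × e| = √((-64)² + 244² + (-2)²) = √63636 ≈ 252.2618

252.262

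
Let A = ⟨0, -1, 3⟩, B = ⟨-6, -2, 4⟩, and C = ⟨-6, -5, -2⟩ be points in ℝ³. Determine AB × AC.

(9, -36, 18)

AB = (-6, -1, 1)
AC = (-6, -4, -5)
i: (-1)·(-5) - 1·(-4) = 5 - (-4) = 9
j: 1·(-6) - (-6)·(-5) = -6 - 30 = -36
k: (-6)·(-4) - (-1)·(-6) = 24 - 6 = 18
AB × AC = (9, -36, 18)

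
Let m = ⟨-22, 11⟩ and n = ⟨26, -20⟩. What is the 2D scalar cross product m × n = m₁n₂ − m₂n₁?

(-22)·(-20) - 11·26 = 440 - 286 = 154

154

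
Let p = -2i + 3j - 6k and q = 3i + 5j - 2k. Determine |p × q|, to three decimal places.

37.696

i: 3·(-2) - (-6)·5 = -6 - (-30) = 24
j: (-6)·3 - (-2)·(-2) = -18 - 4 = -22
k: (-2)·5 - 3·3 = -10 - 9 = -19
p × q = (24, -22, -19)
|p × q| = √(24² + (-22)² + (-19)²) = √1421 ≈ 37.6962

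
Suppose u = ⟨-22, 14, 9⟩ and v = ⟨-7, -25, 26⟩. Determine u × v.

(589, 509, 648)

i: 14·26 - 9·(-25) = 364 - (-225) = 589
j: 9·(-7) - (-22)·26 = -63 - (-572) = 509
k: (-22)·(-25) - 14·(-7) = 550 - (-98) = 648
u × v = (589, 509, 648)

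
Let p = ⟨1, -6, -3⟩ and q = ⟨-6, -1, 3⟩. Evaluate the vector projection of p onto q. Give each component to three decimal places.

p · q = 1·(-6) + (-6)·(-1) + (-3)·3 = -6 + 6 - 9 = -9
|q|² = 36 + 1 + 9 = 46
proj_q p = (-9/46) · (-6, -1, 3) ≈ (1.174, 0.196, -0.587)

(1.174, 0.196, -0.587)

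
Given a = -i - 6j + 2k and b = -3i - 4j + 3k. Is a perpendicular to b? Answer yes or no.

no

a · b = (-1)·(-3) + (-6)·(-4) + 2·3 = 3 + 24 + 6 = 33
Nonzero, so the vectors are not orthogonal.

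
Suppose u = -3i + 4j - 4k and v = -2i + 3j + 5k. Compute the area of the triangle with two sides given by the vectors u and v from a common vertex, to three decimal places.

i: 4·5 - (-4)·3 = 20 - (-12) = 32
j: (-4)·(-2) - (-3)·5 = 8 - (-15) = 23
k: (-3)·3 - 4·(-2) = -9 - (-8) = -1
u × v = (32, 23, -1)
|u × v| = √(32² + 23² + (-1)²) = √1554 ≈ 39.4208
area = ½ · 39.4208 ≈ 19.710

19.710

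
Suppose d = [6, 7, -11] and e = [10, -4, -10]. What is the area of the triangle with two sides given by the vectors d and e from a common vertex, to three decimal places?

77.994

i: 7·(-10) - (-11)·(-4) = -70 - 44 = -114
j: (-11)·10 - 6·(-10) = -110 - (-60) = -50
k: 6·(-4) - 7·10 = -24 - 70 = -94
d × e = (-114, -50, -94)
|d × e| = √((-114)² + (-50)² + (-94)²) = √24332 ≈ 155.9872
area = ½ · 155.9872 ≈ 77.994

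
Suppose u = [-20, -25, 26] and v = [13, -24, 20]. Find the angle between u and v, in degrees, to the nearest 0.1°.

u · v = (-20)·13 + (-25)·(-24) + 26·20 = -260 + 600 + 520 = 860
|u|² = 400 + 625 + 676 = 1701,  |u| = √1701 ≈ 41.243181
|v|² = 169 + 576 + 400 = 1145,  |v| = √1145 ≈ 33.837849
cos θ = 860 / (41.243181 · 33.837849) ≈ 0.61623
θ = arccos(0.61623) ≈ 52.0°

52.0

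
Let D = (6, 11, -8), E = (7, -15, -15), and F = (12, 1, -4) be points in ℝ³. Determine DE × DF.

(-174, -46, 146)

DE = (1, -26, -7)
DF = (6, -10, 4)
i: (-26)·4 - (-7)·(-10) = -104 - 70 = -174
j: (-7)·6 - 1·4 = -42 - 4 = -46
k: 1·(-10) - (-26)·6 = -10 - (-156) = 146
DE × DF = (-174, -46, 146)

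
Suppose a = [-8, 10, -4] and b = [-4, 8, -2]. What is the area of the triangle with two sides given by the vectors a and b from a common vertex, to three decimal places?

i: 10·(-2) - (-4)·8 = -20 - (-32) = 12
j: (-4)·(-4) - (-8)·(-2) = 16 - 16 = 0
k: (-8)·8 - 10·(-4) = -64 - (-40) = -24
a × b = (12, 0, -24)
|a × b| = √(12² + 0² + (-24)²) = √720 ≈ 26.8328
area = ½ · 26.8328 ≈ 13.416

13.416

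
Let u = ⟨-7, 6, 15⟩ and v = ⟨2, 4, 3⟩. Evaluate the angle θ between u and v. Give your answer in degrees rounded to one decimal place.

54.5

u · v = (-7)·2 + 6·4 + 15·3 = -14 + 24 + 45 = 55
|u|² = 49 + 36 + 225 = 310,  |u| = √310 ≈ 17.606817
|v|² = 4 + 16 + 9 = 29,  |v| = √29 ≈ 5.385165
cos θ = 55 / (17.606817 · 5.385165) ≈ 0.58007
θ = arccos(0.58007) ≈ 54.5°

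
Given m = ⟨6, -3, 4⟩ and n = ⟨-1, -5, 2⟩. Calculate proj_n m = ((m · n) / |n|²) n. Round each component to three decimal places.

m · n = 6·(-1) + (-3)·(-5) + 4·2 = -6 + 15 + 8 = 17
|n|² = 1 + 25 + 4 = 30
proj_n m = (17/30) · (-1, -5, 2) ≈ (-0.567, -2.833, 1.133)

(-0.567, -2.833, 1.133)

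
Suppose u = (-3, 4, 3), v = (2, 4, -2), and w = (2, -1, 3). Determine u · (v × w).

-100

v × w:
i: 4·3 - (-2)·(-1) = 12 - 2 = 10
j: (-2)·2 - 2·3 = -4 - 6 = -10
k: 2·(-1) - 4·2 = -2 - 8 = -10
v × w = (10, -10, -10)
u · (v × w) = (-3)·10 + 4·(-10) + 3·(-10) = -30 - 40 - 30 = -100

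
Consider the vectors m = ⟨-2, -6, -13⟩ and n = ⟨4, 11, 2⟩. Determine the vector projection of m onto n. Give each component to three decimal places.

m · n = (-2)·4 + (-6)·11 + (-13)·2 = -8 - 66 - 26 = -100
|n|² = 16 + 121 + 4 = 141
proj_n m = (-100/141) · (4, 11, 2) ≈ (-2.837, -7.801, -1.418)

(-2.837, -7.801, -1.418)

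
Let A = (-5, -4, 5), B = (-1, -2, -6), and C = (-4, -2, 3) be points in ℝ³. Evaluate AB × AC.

AB = (4, 2, -11)
AC = (1, 2, -2)
i: 2·(-2) - (-11)·2 = -4 - (-22) = 18
j: (-11)·1 - 4·(-2) = -11 - (-8) = -3
k: 4·2 - 2·1 = 8 - 2 = 6
AB × AC = (18, -3, 6)

(18, -3, 6)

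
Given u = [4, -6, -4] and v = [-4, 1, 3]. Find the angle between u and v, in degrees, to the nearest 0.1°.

144.0

u · v = 4·(-4) + (-6)·1 + (-4)·3 = -16 - 6 - 12 = -34
|u|² = 16 + 36 + 16 = 68,  |u| = √68 ≈ 8.246211
|v|² = 16 + 1 + 9 = 26,  |v| = √26 ≈ 5.099020
cos θ = -34 / (8.246211 · 5.099020) ≈ -0.80861
θ = arccos(-0.80861) ≈ 144.0°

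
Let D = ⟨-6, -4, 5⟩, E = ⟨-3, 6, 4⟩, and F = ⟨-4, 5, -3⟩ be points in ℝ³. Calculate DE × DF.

DE = (3, 10, -1)
DF = (2, 9, -8)
i: 10·(-8) - (-1)·9 = -80 - (-9) = -71
j: (-1)·2 - 3·(-8) = -2 - (-24) = 22
k: 3·9 - 10·2 = 27 - 20 = 7
DE × DF = (-71, 22, 7)

(-71, 22, 7)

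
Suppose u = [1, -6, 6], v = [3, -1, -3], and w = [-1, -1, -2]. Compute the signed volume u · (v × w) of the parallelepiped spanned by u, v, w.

-79

v × w:
i: (-1)·(-2) - (-3)·(-1) = 2 - 3 = -1
j: (-3)·(-1) - 3·(-2) = 3 - (-6) = 9
k: 3·(-1) - (-1)·(-1) = -3 - 1 = -4
v × w = (-1, 9, -4)
u · (v × w) = 1·(-1) + (-6)·9 + 6·(-4) = -1 - 54 - 24 = -79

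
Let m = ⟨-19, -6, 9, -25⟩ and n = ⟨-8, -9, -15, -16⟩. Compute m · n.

m · n = (-19)·(-8) + (-6)·(-9) + 9·(-15) + (-25)·(-16) = 152 + 54 - 135 + 400 = 471

471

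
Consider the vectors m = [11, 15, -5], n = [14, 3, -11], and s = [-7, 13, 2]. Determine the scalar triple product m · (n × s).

n × s:
i: 3·2 - (-11)·13 = 6 - (-143) = 149
j: (-11)·(-7) - 14·2 = 77 - 28 = 49
k: 14·13 - 3·(-7) = 182 - (-21) = 203
n × s = (149, 49, 203)
m · (n × s) = 11·149 + 15·49 + (-5)·203 = 1639 + 735 - 1015 = 1359

1359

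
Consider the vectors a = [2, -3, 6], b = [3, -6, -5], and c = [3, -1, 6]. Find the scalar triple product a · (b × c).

b × c:
i: (-6)·6 - (-5)·(-1) = -36 - 5 = -41
j: (-5)·3 - 3·6 = -15 - 18 = -33
k: 3·(-1) - (-6)·3 = -3 - (-18) = 15
b × c = (-41, -33, 15)
a · (b × c) = 2·(-41) + (-3)·(-33) + 6·15 = -82 + 99 + 90 = 107

107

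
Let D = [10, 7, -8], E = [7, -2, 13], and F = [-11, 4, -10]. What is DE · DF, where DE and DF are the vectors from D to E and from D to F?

DE = E − D = (-3, -9, 21)
DF = F − D = (-21, -3, -2)
DE · DF = (-3)·(-21) + (-9)·(-3) + 21·(-2) = 63 + 27 - 42 = 48

48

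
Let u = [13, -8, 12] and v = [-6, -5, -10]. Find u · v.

-158

u · v = 13·(-6) + (-8)·(-5) + 12·(-10) = -78 + 40 - 120 = -158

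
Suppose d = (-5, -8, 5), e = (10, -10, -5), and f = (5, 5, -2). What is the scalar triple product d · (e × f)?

315

e × f:
i: (-10)·(-2) - (-5)·5 = 20 - (-25) = 45
j: (-5)·5 - 10·(-2) = -25 - (-20) = -5
k: 10·5 - (-10)·5 = 50 - (-50) = 100
e × f = (45, -5, 100)
d · (e × f) = (-5)·45 + (-8)·(-5) + 5·100 = -225 + 40 + 500 = 315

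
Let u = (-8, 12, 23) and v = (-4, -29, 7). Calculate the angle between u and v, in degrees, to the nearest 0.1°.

100.9

u · v = (-8)·(-4) + 12·(-29) + 23·7 = 32 - 348 + 161 = -155
|u|² = 64 + 144 + 529 = 737,  |u| = √737 ≈ 27.147744
|v|² = 16 + 841 + 49 = 906,  |v| = √906 ≈ 30.099834
cos θ = -155 / (27.147744 · 30.099834) ≈ -0.18969
θ = arccos(-0.18969) ≈ 100.9°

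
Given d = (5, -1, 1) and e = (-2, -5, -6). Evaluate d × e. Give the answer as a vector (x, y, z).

i: (-1)·(-6) - 1·(-5) = 6 - (-5) = 11
j: 1·(-2) - 5·(-6) = -2 - (-30) = 28
k: 5·(-5) - (-1)·(-2) = -25 - 2 = -27
d × e = (11, 28, -27)

(11, 28, -27)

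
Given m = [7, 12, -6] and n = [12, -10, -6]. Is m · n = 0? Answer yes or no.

m · n = 7·12 + 12·(-10) + (-6)·(-6) = 84 - 120 + 36 = 0
Zero, so the vectors are orthogonal.

yes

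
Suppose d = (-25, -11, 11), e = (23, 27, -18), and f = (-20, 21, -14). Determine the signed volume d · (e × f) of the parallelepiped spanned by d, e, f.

3751

e × f:
i: 27·(-14) - (-18)·21 = -378 - (-378) = 0
j: (-18)·(-20) - 23·(-14) = 360 - (-322) = 682
k: 23·21 - 27·(-20) = 483 - (-540) = 1023
e × f = (0, 682, 1023)
d · (e × f) = (-25)·0 + (-11)·682 + 11·1023 = 0 - 7502 + 11253 = 3751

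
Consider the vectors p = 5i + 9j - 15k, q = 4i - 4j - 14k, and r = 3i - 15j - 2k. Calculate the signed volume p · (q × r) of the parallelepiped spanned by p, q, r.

-596

q × r:
i: (-4)·(-2) - (-14)·(-15) = 8 - 210 = -202
j: (-14)·3 - 4·(-2) = -42 - (-8) = -34
k: 4·(-15) - (-4)·3 = -60 - (-12) = -48
q × r = (-202, -34, -48)
p · (q × r) = 5·(-202) + 9·(-34) + (-15)·(-48) = -1010 - 306 + 720 = -596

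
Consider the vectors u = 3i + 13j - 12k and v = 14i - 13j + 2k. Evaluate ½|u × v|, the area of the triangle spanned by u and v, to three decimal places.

154.933

i: 13·2 - (-12)·(-13) = 26 - 156 = -130
j: (-12)·14 - 3·2 = -168 - 6 = -174
k: 3·(-13) - 13·14 = -39 - 182 = -221
u × v = (-130, -174, -221)
|u × v| = √((-130)² + (-174)² + (-221)²) = √96017 ≈ 309.8661
area = ½ · 309.8661 ≈ 154.933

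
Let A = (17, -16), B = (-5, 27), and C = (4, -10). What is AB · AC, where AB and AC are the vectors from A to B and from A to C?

544

AB = B − A = (-22, 43)
AC = C − A = (-13, 6)
AB · AC = (-22)·(-13) + 43·6 = 286 + 258 = 544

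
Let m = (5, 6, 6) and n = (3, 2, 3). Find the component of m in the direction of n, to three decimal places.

m · n = 5·3 + 6·2 + 6·3 = 15 + 12 + 18 = 45
|n| = √(9 + 4 + 9) = √22 ≈ 4.6904
comp_n m = 45 / √22 ≈ 9.594

9.594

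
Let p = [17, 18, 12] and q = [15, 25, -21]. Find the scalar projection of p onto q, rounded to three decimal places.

p · q = 17·15 + 18·25 + 12·(-21) = 255 + 450 - 252 = 453
|q| = √(225 + 625 + 441) = √1291 ≈ 35.9305
comp_q p = 453 / √1291 ≈ 12.608

12.608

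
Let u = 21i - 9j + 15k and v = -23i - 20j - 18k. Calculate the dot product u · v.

u · v = 21·(-23) + (-9)·(-20) + 15·(-18) = -483 + 180 - 270 = -573

-573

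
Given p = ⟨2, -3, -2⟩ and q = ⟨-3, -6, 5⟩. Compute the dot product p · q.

2

p · q = 2·(-3) + (-3)·(-6) + (-2)·5 = -6 + 18 - 10 = 2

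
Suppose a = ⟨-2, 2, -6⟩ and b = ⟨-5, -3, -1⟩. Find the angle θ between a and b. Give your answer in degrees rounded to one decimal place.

75.2

a · b = (-2)·(-5) + 2·(-3) + (-6)·(-1) = 10 - 6 + 6 = 10
|a|² = 4 + 4 + 36 = 44,  |a| = √44 ≈ 6.633250
|b|² = 25 + 9 + 1 = 35,  |b| = √35 ≈ 5.916080
cos θ = 10 / (6.633250 · 5.916080) ≈ 0.25482
θ = arccos(0.25482) ≈ 75.2°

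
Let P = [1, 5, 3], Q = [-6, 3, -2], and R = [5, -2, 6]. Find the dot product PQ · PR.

-29

PQ = Q − P = (-7, -2, -5)
PR = R − P = (4, -7, 3)
PQ · PR = (-7)·4 + (-2)·(-7) + (-5)·3 = -28 + 14 - 15 = -29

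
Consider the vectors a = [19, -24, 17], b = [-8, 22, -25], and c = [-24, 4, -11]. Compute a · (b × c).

b × c:
i: 22·(-11) - (-25)·4 = -242 - (-100) = -142
j: (-25)·(-24) - (-8)·(-11) = 600 - 88 = 512
k: (-8)·4 - 22·(-24) = -32 - (-528) = 496
b × c = (-142, 512, 496)
a · (b × c) = 19·(-142) + (-24)·512 + 17·496 = -2698 - 12288 + 8432 = -6554

-6554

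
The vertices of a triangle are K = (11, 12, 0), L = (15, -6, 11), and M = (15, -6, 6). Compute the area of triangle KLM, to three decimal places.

46.098

KL = (4, -18, 11),  KM = (4, -18, 6)
i: (-18)·6 - 11·(-18) = -108 - (-198) = 90
j: 11·4 - 4·6 = 44 - 24 = 20
k: 4·(-18) - (-18)·4 = -72 - (-72) = 0
KL × KM = (90, 20, 0)
|KL × KM| = √8500 ≈ 92.1954
area = ½ · 92.1954 ≈ 46.098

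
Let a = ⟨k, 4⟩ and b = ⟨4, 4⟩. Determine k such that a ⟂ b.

a · b = k·4 + 4·4 = 16 + 4k
Set equal to 0: 4k = -16, so k = -4.

-4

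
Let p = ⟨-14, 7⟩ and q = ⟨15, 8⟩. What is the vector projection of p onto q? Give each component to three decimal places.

(-7.993, -4.263)

p · q = (-14)·15 + 7·8 = -210 + 56 = -154
|q|² = 225 + 64 = 289
proj_q p = (-154/289) · (15, 8) ≈ (-7.993, -4.263)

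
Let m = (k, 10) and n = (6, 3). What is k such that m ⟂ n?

-5

m · n = k·6 + 10·3 = 30 + 6k
Set equal to 0: 6k = -30, so k = -5.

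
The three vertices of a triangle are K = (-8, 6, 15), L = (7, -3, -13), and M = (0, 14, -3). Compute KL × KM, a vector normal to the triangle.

(386, 46, 192)

KL = (15, -9, -28)
KM = (8, 8, -18)
i: (-9)·(-18) - (-28)·8 = 162 - (-224) = 386
j: (-28)·8 - 15·(-18) = -224 - (-270) = 46
k: 15·8 - (-9)·8 = 120 - (-72) = 192
KL × KM = (386, 46, 192)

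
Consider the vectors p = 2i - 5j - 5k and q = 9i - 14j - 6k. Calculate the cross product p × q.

(-40, -33, 17)

i: (-5)·(-6) - (-5)·(-14) = 30 - 70 = -40
j: (-5)·9 - 2·(-6) = -45 - (-12) = -33
k: 2·(-14) - (-5)·9 = -28 - (-45) = 17
p × q = (-40, -33, 17)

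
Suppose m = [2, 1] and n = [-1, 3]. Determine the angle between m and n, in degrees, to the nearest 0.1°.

81.9

m · n = 2·(-1) + 1·3 = -2 + 3 = 1
|m|² = 4 + 1 = 5,  |m| = √5 ≈ 2.236068
|n|² = 1 + 9 = 10,  |n| = √10 ≈ 3.162278
cos θ = 1 / (2.236068 · 3.162278) ≈ 0.14142
θ = arccos(0.14142) ≈ 81.9°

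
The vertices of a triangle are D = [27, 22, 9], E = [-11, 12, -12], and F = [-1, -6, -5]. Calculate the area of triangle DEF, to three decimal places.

DE = (-38, -10, -21),  DF = (-28, -28, -14)
i: (-10)·(-14) - (-21)·(-28) = 140 - 588 = -448
j: (-21)·(-28) - (-38)·(-14) = 588 - 532 = 56
k: (-38)·(-28) - (-10)·(-28) = 1064 - 280 = 784
DE × DF = (-448, 56, 784)
|DE × DF| = √818496 ≈ 904.7077
area = ½ · 904.7077 ≈ 452.354

452.354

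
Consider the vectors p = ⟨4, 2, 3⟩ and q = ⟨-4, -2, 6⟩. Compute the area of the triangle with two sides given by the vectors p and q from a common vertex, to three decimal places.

i: 2·6 - 3·(-2) = 12 - (-6) = 18
j: 3·(-4) - 4·6 = -12 - 24 = -36
k: 4·(-2) - 2·(-4) = -8 - (-8) = 0
p × q = (18, -36, 0)
|p × q| = √(18² + (-36)² + 0²) = √1620 ≈ 40.2492
area = ½ · 40.2492 ≈ 20.125

20.125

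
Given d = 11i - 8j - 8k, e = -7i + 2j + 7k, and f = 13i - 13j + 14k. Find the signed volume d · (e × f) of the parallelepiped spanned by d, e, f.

e × f:
i: 2·14 - 7·(-13) = 28 - (-91) = 119
j: 7·13 - (-7)·14 = 91 - (-98) = 189
k: (-7)·(-13) - 2·13 = 91 - 26 = 65
e × f = (119, 189, 65)
d · (e × f) = 11·119 + (-8)·189 + (-8)·65 = 1309 - 1512 - 520 = -723

-723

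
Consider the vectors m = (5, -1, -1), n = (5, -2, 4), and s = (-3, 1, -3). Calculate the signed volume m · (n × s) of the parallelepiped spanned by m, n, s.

8

n × s:
i: (-2)·(-3) - 4·1 = 6 - 4 = 2
j: 4·(-3) - 5·(-3) = -12 - (-15) = 3
k: 5·1 - (-2)·(-3) = 5 - 6 = -1
n × s = (2, 3, -1)
m · (n × s) = 5·2 + (-1)·3 + (-1)·(-1) = 10 - 3 + 1 = 8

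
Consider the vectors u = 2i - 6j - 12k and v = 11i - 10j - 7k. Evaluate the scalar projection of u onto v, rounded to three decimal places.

10.102

u · v = 2·11 + (-6)·(-10) + (-12)·(-7) = 22 + 60 + 84 = 166
|v| = √(121 + 100 + 49) = √270 ≈ 16.4317
comp_v u = 166 / √270 ≈ 10.102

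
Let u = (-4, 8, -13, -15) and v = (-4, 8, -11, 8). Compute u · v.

103

u · v = (-4)·(-4) + 8·8 + (-13)·(-11) + (-15)·8 = 16 + 64 + 143 - 120 = 103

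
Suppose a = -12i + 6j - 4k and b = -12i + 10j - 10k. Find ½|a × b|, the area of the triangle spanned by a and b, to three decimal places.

i: 6·(-10) - (-4)·10 = -60 - (-40) = -20
j: (-4)·(-12) - (-12)·(-10) = 48 - 120 = -72
k: (-12)·10 - 6·(-12) = -120 - (-72) = -48
a × b = (-20, -72, -48)
|a × b| = √((-20)² + (-72)² + (-48)²) = √7888 ≈ 88.8144
area = ½ · 88.8144 ≈ 44.407

44.407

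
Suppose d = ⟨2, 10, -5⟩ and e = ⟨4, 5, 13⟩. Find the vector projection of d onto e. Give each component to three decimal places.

(-0.133, -0.167, -0.433)

d · e = 2·4 + 10·5 + (-5)·13 = 8 + 50 - 65 = -7
|e|² = 16 + 25 + 169 = 210
proj_e d = (-7/210) · (4, 5, 13) ≈ (-0.133, -0.167, -0.433)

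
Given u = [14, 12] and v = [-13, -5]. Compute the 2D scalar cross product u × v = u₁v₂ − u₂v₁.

86

14·(-5) - 12·(-13) = -70 - (-156) = 86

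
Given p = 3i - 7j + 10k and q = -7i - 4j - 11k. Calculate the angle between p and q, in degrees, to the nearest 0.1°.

p · q = 3·(-7) + (-7)·(-4) + 10·(-11) = -21 + 28 - 110 = -103
|p|² = 9 + 49 + 100 = 158,  |p| = √158 ≈ 12.569805
|q|² = 49 + 16 + 121 = 186,  |q| = √186 ≈ 13.638182
cos θ = -103 / (12.569805 · 13.638182) ≈ -0.60083
θ = arccos(-0.60083) ≈ 126.9°

126.9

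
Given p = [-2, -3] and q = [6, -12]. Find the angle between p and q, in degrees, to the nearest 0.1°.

p · q = (-2)·6 + (-3)·(-12) = -12 + 36 = 24
|p|² = 4 + 9 = 13,  |p| = √13 ≈ 3.605551
|q|² = 36 + 144 = 180,  |q| = √180 ≈ 13.416408
cos θ = 24 / (3.605551 · 13.416408) ≈ 0.49614
θ = arccos(0.49614) ≈ 60.3°

60.3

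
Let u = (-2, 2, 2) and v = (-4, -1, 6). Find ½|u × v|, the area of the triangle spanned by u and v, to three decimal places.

8.832

i: 2·6 - 2·(-1) = 12 - (-2) = 14
j: 2·(-4) - (-2)·6 = -8 - (-12) = 4
k: (-2)·(-1) - 2·(-4) = 2 - (-8) = 10
u × v = (14, 4, 10)
|u × v| = √(14² + 4² + 10²) = √312 ≈ 17.6635
area = ½ · 17.6635 ≈ 8.832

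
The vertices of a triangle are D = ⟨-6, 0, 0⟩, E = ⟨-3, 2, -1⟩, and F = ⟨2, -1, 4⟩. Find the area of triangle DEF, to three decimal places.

DE = (3, 2, -1),  DF = (8, -1, 4)
i: 2·4 - (-1)·(-1) = 8 - 1 = 7
j: (-1)·8 - 3·4 = -8 - 12 = -20
k: 3·(-1) - 2·8 = -3 - 16 = -19
DE × DF = (7, -20, -19)
|DE × DF| = √810 ≈ 28.4605
area = ½ · 28.4605 ≈ 14.230

14.230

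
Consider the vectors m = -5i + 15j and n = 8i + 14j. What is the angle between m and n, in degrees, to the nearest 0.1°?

m · n = (-5)·8 + 15·14 = -40 + 210 = 170
|m|² = 25 + 225 = 250,  |m| = √250 ≈ 15.811388
|n|² = 64 + 196 = 260,  |n| = √260 ≈ 16.124515
cos θ = 170 / (15.811388 · 16.124515) ≈ 0.66679
θ = arccos(0.66679) ≈ 48.2°

48.2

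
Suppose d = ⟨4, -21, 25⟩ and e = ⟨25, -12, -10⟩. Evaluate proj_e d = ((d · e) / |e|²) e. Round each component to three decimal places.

d · e = 4·25 + (-21)·(-12) + 25·(-10) = 100 + 252 - 250 = 102
|e|² = 625 + 144 + 100 = 869
proj_e d = (102/869) · (25, -12, -10) ≈ (2.934, -1.409, -1.174)

(2.934, -1.409, -1.174)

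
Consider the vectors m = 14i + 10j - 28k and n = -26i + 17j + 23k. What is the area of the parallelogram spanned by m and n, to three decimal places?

954.608

i: 10·23 - (-28)·17 = 230 - (-476) = 706
j: (-28)·(-26) - 14·23 = 728 - 322 = 406
k: 14·17 - 10·(-26) = 238 - (-260) = 498
m × n = (706, 406, 498)
|m × n| = √(706² + 406² + 498²) = √911276 ≈ 954.6078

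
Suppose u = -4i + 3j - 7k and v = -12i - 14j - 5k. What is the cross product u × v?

i: 3·(-5) - (-7)·(-14) = -15 - 98 = -113
j: (-7)·(-12) - (-4)·(-5) = 84 - 20 = 64
k: (-4)·(-14) - 3·(-12) = 56 - (-36) = 92
u × v = (-113, 64, 92)

(-113, 64, 92)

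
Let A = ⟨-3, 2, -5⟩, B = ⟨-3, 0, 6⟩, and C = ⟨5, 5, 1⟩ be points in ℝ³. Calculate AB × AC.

AB = (0, -2, 11)
AC = (8, 3, 6)
i: (-2)·6 - 11·3 = -12 - 33 = -45
j: 11·8 - 0·6 = 88 - 0 = 88
k: 0·3 - (-2)·8 = 0 - (-16) = 16
AB × AC = (-45, 88, 16)

(-45, 88, 16)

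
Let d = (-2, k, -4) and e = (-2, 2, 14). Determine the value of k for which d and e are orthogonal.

d · e = (-2)·(-2) + k·2 + (-4)·14 = -52 + 2k
Set equal to 0: 2k = 52, so k = 26.

26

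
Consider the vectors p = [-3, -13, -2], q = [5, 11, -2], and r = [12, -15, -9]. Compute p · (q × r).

528

q × r:
i: 11·(-9) - (-2)·(-15) = -99 - 30 = -129
j: (-2)·12 - 5·(-9) = -24 - (-45) = 21
k: 5·(-15) - 11·12 = -75 - 132 = -207
q × r = (-129, 21, -207)
p · (q × r) = (-3)·(-129) + (-13)·21 + (-2)·(-207) = 387 - 273 + 414 = 528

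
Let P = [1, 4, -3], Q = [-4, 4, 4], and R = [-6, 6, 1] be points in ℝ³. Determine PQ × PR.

(-14, -29, -10)

PQ = (-5, 0, 7)
PR = (-7, 2, 4)
i: 0·4 - 7·2 = 0 - 14 = -14
j: 7·(-7) - (-5)·4 = -49 - (-20) = -29
k: (-5)·2 - 0·(-7) = -10 - 0 = -10
PQ × PR = (-14, -29, -10)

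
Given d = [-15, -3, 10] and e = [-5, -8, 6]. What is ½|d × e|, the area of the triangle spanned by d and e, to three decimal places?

i: (-3)·6 - 10·(-8) = -18 - (-80) = 62
j: 10·(-5) - (-15)·6 = -50 - (-90) = 40
k: (-15)·(-8) - (-3)·(-5) = 120 - 15 = 105
d × e = (62, 40, 105)
|d × e| = √(62² + 40² + 105²) = √16469 ≈ 128.3316
area = ½ · 128.3316 ≈ 64.166

64.166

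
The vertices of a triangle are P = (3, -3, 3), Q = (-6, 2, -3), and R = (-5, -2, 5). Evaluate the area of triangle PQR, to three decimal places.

37.326

PQ = (-9, 5, -6),  PR = (-8, 1, 2)
i: 5·2 - (-6)·1 = 10 - (-6) = 16
j: (-6)·(-8) - (-9)·2 = 48 - (-18) = 66
k: (-9)·1 - 5·(-8) = -9 - (-40) = 31
PQ × PR = (16, 66, 31)
|PQ × PR| = √5573 ≈ 74.6525
area = ½ · 74.6525 ≈ 37.326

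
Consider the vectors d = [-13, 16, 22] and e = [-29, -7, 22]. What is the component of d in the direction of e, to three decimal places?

d · e = (-13)·(-29) + 16·(-7) + 22·22 = 377 - 112 + 484 = 749
|e| = √(841 + 49 + 484) = √1374 ≈ 37.0675
comp_e d = 749 / √1374 ≈ 20.206

20.206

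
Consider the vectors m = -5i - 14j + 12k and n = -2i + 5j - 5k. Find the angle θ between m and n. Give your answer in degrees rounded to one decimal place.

148.7

m · n = (-5)·(-2) + (-14)·5 + 12·(-5) = 10 - 70 - 60 = -120
|m|² = 25 + 196 + 144 = 365,  |m| = √365 ≈ 19.104973
|n|² = 4 + 25 + 25 = 54,  |n| = √54 ≈ 7.348469
cos θ = -120 / (19.104973 · 7.348469) ≈ -0.85475
θ = arccos(-0.85475) ≈ 148.7°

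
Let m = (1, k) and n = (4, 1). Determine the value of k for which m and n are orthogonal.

-4

m · n = 1·4 + k·1 = 4 + 1k
Set equal to 0: 1k = -4, so k = -4.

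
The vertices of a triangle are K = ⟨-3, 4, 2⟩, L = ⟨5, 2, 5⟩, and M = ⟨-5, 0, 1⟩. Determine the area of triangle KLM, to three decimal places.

KL = (8, -2, 3),  KM = (-2, -4, -1)
i: (-2)·(-1) - 3·(-4) = 2 - (-12) = 14
j: 3·(-2) - 8·(-1) = -6 - (-8) = 2
k: 8·(-4) - (-2)·(-2) = -32 - 4 = -36
KL × KM = (14, 2, -36)
|KL × KM| = √1496 ≈ 38.6782
area = ½ · 38.6782 ≈ 19.339

19.339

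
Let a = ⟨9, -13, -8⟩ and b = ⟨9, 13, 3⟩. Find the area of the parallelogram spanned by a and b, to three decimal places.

262.263

i: (-13)·3 - (-8)·13 = -39 - (-104) = 65
j: (-8)·9 - 9·3 = -72 - 27 = -99
k: 9·13 - (-13)·9 = 117 - (-117) = 234
a × b = (65, -99, 234)
|a × b| = √(65² + (-99)² + 234²) = √68782 ≈ 262.2632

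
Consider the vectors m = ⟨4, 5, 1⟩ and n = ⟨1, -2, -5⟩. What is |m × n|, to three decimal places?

33.749

i: 5·(-5) - 1·(-2) = -25 - (-2) = -23
j: 1·1 - 4·(-5) = 1 - (-20) = 21
k: 4·(-2) - 5·1 = -8 - 5 = -13
m × n = (-23, 21, -13)
|m × n| = √((-23)² + 21² + (-13)²) = √1139 ≈ 33.7491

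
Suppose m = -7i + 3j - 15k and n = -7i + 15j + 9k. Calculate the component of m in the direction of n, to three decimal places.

-2.176

m · n = (-7)·(-7) + 3·15 + (-15)·9 = 49 + 45 - 135 = -41
|n| = √(49 + 225 + 81) = √355 ≈ 18.8414
comp_n m = -41 / √355 ≈ -2.176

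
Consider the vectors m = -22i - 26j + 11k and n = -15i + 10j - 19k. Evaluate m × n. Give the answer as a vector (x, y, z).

i: (-26)·(-19) - 11·10 = 494 - 110 = 384
j: 11·(-15) - (-22)·(-19) = -165 - 418 = -583
k: (-22)·10 - (-26)·(-15) = -220 - 390 = -610
m × n = (384, -583, -610)

(384, -583, -610)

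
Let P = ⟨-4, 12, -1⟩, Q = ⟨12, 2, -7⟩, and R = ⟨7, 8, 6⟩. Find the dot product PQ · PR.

PQ = Q − P = (16, -10, -6)
PR = R − P = (11, -4, 7)
PQ · PR = 16·11 + (-10)·(-4) + (-6)·7 = 176 + 40 - 42 = 174

174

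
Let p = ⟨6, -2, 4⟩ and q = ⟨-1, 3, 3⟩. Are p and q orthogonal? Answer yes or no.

yes

p · q = 6·(-1) + (-2)·3 + 4·3 = -6 - 6 + 12 = 0
Zero, so the vectors are orthogonal.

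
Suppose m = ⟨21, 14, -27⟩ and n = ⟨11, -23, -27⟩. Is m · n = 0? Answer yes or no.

no

m · n = 21·11 + 14·(-23) + (-27)·(-27) = 231 - 322 + 729 = 638
Nonzero, so the vectors are not orthogonal.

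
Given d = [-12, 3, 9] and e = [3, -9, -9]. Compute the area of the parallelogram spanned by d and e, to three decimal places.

i: 3·(-9) - 9·(-9) = -27 - (-81) = 54
j: 9·3 - (-12)·(-9) = 27 - 108 = -81
k: (-12)·(-9) - 3·3 = 108 - 9 = 99
d × e = (54, -81, 99)
|d × e| = √(54² + (-81)² + 99²) = √19278 ≈ 138.8452

138.845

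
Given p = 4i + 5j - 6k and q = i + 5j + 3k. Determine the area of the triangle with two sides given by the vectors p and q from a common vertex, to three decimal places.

25.367

i: 5·3 - (-6)·5 = 15 - (-30) = 45
j: (-6)·1 - 4·3 = -6 - 12 = -18
k: 4·5 - 5·1 = 20 - 5 = 15
p × q = (45, -18, 15)
|p × q| = √(45² + (-18)² + 15²) = √2574 ≈ 50.7346
area = ½ · 50.7346 ≈ 25.367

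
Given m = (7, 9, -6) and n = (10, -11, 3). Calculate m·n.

m · n = 7·10 + 9·(-11) + (-6)·3 = 70 - 99 - 18 = -47

-47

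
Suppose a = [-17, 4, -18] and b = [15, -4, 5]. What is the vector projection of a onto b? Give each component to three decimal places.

(-20.357, 5.429, -6.786)

a · b = (-17)·15 + 4·(-4) + (-18)·5 = -255 - 16 - 90 = -361
|b|² = 225 + 16 + 25 = 266
proj_b a = (-361/266) · (15, -4, 5) ≈ (-20.357, 5.429, -6.786)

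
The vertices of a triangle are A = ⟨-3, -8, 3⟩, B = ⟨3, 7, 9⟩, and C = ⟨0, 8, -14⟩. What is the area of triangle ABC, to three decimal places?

AB = (6, 15, 6),  AC = (3, 16, -17)
i: 15·(-17) - 6·16 = -255 - 96 = -351
j: 6·3 - 6·(-17) = 18 - (-102) = 120
k: 6·16 - 15·3 = 96 - 45 = 51
AB × AC = (-351, 120, 51)
|AB × AC| = √140202 ≈ 374.4356
area = ½ · 374.4356 ≈ 187.218

187.218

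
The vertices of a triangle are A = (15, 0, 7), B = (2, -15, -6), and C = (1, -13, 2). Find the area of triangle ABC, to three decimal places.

AB = (-13, -15, -13),  AC = (-14, -13, -5)
i: (-15)·(-5) - (-13)·(-13) = 75 - 169 = -94
j: (-13)·(-14) - (-13)·(-5) = 182 - 65 = 117
k: (-13)·(-13) - (-15)·(-14) = 169 - 210 = -41
AB × AC = (-94, 117, -41)
|AB × AC| = √24206 ≈ 155.5828
area = ½ · 155.5828 ≈ 77.791

77.791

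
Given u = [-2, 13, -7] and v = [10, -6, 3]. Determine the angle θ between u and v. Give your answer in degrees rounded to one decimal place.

u · v = (-2)·10 + 13·(-6) + (-7)·3 = -20 - 78 - 21 = -119
|u|² = 4 + 169 + 49 = 222,  |u| = √222 ≈ 14.899664
|v|² = 100 + 36 + 9 = 145,  |v| = √145 ≈ 12.041595
cos θ = -119 / (14.899664 · 12.041595) ≈ -0.66326
θ = arccos(-0.66326) ≈ 131.5°

131.5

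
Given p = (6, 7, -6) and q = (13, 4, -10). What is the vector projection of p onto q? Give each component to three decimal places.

p · q = 6·13 + 7·4 + (-6)·(-10) = 78 + 28 + 60 = 166
|q|² = 169 + 16 + 100 = 285
proj_q p = (166/285) · (13, 4, -10) ≈ (7.572, 2.330, -5.825)

(7.572, 2.330, -5.825)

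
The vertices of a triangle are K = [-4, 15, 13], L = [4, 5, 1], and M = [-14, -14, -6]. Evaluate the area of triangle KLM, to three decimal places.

KL = (8, -10, -12),  KM = (-10, -29, -19)
i: (-10)·(-19) - (-12)·(-29) = 190 - 348 = -158
j: (-12)·(-10) - 8·(-19) = 120 - (-152) = 272
k: 8·(-29) - (-10)·(-10) = -232 - 100 = -332
KL × KM = (-158, 272, -332)
|KL × KM| = √209172 ≈ 457.3533
area = ½ · 457.3533 ≈ 228.677

228.677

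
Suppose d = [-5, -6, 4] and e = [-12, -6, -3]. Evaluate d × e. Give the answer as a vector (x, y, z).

i: (-6)·(-3) - 4·(-6) = 18 - (-24) = 42
j: 4·(-12) - (-5)·(-3) = -48 - 15 = -63
k: (-5)·(-6) - (-6)·(-12) = 30 - 72 = -42
d × e = (42, -63, -42)

(42, -63, -42)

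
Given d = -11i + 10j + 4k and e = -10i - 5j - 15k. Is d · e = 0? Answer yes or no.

d · e = (-11)·(-10) + 10·(-5) + 4·(-15) = 110 - 50 - 60 = 0
Zero, so the vectors are orthogonal.

yes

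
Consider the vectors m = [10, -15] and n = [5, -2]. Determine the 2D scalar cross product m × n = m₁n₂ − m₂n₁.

55

10·(-2) - (-15)·5 = -20 - (-75) = 55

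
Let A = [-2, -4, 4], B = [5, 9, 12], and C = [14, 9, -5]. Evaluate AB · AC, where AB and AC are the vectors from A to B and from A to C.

209

AB = B − A = (7, 13, 8)
AC = C − A = (16, 13, -9)
AB · AC = 7·16 + 13·13 + 8·(-9) = 112 + 169 - 72 = 209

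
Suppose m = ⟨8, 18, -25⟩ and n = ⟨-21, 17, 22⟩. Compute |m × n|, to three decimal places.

i: 18·22 - (-25)·17 = 396 - (-425) = 821
j: (-25)·(-21) - 8·22 = 525 - 176 = 349
k: 8·17 - 18·(-21) = 136 - (-378) = 514
m × n = (821, 349, 514)
|m × n| = √(821² + 349² + 514²) = √1060038 ≈ 1029.5815

1029.581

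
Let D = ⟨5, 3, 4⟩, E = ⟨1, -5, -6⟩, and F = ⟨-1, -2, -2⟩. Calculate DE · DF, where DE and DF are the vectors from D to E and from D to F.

DE = E − D = (-4, -8, -10)
DF = F − D = (-6, -5, -6)
DE · DF = (-4)·(-6) + (-8)·(-5) + (-10)·(-6) = 24 + 40 + 60 = 124

124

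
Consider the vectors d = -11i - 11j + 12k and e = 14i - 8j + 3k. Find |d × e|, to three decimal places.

i: (-11)·3 - 12·(-8) = -33 - (-96) = 63
j: 12·14 - (-11)·3 = 168 - (-33) = 201
k: (-11)·(-8) - (-11)·14 = 88 - (-154) = 242
d × e = (63, 201, 242)
|d × e| = √(63² + 201² + 242²) = √102934 ≈ 320.8333

320.833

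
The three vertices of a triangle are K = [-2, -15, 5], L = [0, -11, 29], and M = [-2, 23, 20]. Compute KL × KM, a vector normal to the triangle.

KL = (2, 4, 24)
KM = (0, 38, 15)
i: 4·15 - 24·38 = 60 - 912 = -852
j: 24·0 - 2·15 = 0 - 30 = -30
k: 2·38 - 4·0 = 76 - 0 = 76
KL × KM = (-852, -30, 76)

(-852, -30, 76)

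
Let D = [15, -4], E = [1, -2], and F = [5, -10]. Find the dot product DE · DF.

DE = E − D = (-14, 2)
DF = F − D = (-10, -6)
DE · DF = (-14)·(-10) + 2·(-6) = 140 - 12 = 128

128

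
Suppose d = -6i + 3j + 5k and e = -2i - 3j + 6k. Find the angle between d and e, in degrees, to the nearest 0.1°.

d · e = (-6)·(-2) + 3·(-3) + 5·6 = 12 - 9 + 30 = 33
|d|² = 36 + 9 + 25 = 70,  |d| = √70 ≈ 8.366600
|e|² = 4 + 9 + 36 = 49,  |e| = √49 ≈ 7.000000
cos θ = 33 / (8.366600 · 7.000000) ≈ 0.56346
θ = arccos(0.56346) ≈ 55.7°

55.7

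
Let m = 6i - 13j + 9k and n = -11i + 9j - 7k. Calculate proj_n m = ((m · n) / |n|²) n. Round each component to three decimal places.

m · n = 6·(-11) + (-13)·9 + 9·(-7) = -66 - 117 - 63 = -246
|n|² = 121 + 81 + 49 = 251
proj_n m = (-246/251) · (-11, 9, -7) ≈ (10.781, -8.821, 6.861)

(10.781, -8.821, 6.861)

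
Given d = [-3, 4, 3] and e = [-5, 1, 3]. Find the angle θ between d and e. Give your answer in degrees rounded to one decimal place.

d · e = (-3)·(-5) + 4·1 + 3·3 = 15 + 4 + 9 = 28
|d|² = 9 + 16 + 9 = 34,  |d| = √34 ≈ 5.830952
|e|² = 25 + 1 + 9 = 35,  |e| = √35 ≈ 5.916080
cos θ = 28 / (5.830952 · 5.916080) ≈ 0.81168
θ = arccos(0.81168) ≈ 35.7°

35.7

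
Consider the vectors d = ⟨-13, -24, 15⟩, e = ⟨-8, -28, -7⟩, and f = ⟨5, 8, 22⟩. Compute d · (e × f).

e × f:
i: (-28)·22 - (-7)·8 = -616 - (-56) = -560
j: (-7)·5 - (-8)·22 = -35 - (-176) = 141
k: (-8)·8 - (-28)·5 = -64 - (-140) = 76
e × f = (-560, 141, 76)
d · (e × f) = (-13)·(-560) + (-24)·141 + 15·76 = 7280 - 3384 + 1140 = 5036

5036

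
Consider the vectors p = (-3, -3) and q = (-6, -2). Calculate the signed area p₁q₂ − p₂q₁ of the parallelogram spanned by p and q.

-12

(-3)·(-2) - (-3)·(-6) = 6 - 18 = -12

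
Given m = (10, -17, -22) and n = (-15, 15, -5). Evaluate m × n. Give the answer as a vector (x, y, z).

(415, 380, -105)

i: (-17)·(-5) - (-22)·15 = 85 - (-330) = 415
j: (-22)·(-15) - 10·(-5) = 330 - (-50) = 380
k: 10·15 - (-17)·(-15) = 150 - 255 = -105
m × n = (415, 380, -105)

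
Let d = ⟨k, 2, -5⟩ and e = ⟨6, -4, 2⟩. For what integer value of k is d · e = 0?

3

d · e = k·6 + 2·(-4) + (-5)·2 = -18 + 6k
Set equal to 0: 6k = 18, so k = 3.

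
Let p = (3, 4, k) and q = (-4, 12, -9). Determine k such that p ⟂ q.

4

p · q = 3·(-4) + 4·12 + k·(-9) = 36 - 9k
Set equal to 0: -9k = -36, so k = 4.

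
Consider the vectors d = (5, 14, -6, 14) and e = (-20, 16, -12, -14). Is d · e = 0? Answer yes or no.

d · e = 5·(-20) + 14·16 + (-6)·(-12) + 14·(-14) = -100 + 224 + 72 - 196 = 0
Zero, so the vectors are orthogonal.

yes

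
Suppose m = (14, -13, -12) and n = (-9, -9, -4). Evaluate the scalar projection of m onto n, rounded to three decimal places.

m · n = 14·(-9) + (-13)·(-9) + (-12)·(-4) = -126 + 117 + 48 = 39
|n| = √(81 + 81 + 16) = √178 ≈ 13.3417
comp_n m = 39 / √178 ≈ 2.923

2.923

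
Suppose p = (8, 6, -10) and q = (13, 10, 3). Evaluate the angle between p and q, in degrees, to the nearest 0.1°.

55.4

p · q = 8·13 + 6·10 + (-10)·3 = 104 + 60 - 30 = 134
|p|² = 64 + 36 + 100 = 200,  |p| = √200 ≈ 14.142136
|q|² = 169 + 100 + 9 = 278,  |q| = √278 ≈ 16.673332
cos θ = 134 / (14.142136 · 16.673332) ≈ 0.56829
θ = arccos(0.56829) ≈ 55.4°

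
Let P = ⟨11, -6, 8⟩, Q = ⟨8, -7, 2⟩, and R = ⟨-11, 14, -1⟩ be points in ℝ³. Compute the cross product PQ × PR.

(129, 105, -82)

PQ = (-3, -1, -6)
PR = (-22, 20, -9)
i: (-1)·(-9) - (-6)·20 = 9 - (-120) = 129
j: (-6)·(-22) - (-3)·(-9) = 132 - 27 = 105
k: (-3)·20 - (-1)·(-22) = -60 - 22 = -82
PQ × PR = (129, 105, -82)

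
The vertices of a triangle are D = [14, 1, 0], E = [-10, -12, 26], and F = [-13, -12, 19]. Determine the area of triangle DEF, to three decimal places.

DE = (-24, -13, 26),  DF = (-27, -13, 19)
i: (-13)·19 - 26·(-13) = -247 - (-338) = 91
j: 26·(-27) - (-24)·19 = -702 - (-456) = -246
k: (-24)·(-13) - (-13)·(-27) = 312 - 351 = -39
DE × DF = (91, -246, -39)
|DE × DF| = √70318 ≈ 265.1754
area = ½ · 265.1754 ≈ 132.588

132.588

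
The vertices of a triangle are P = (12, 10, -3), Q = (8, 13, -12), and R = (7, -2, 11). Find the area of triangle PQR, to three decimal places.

68.055

PQ = (-4, 3, -9),  PR = (-5, -12, 14)
i: 3·14 - (-9)·(-12) = 42 - 108 = -66
j: (-9)·(-5) - (-4)·14 = 45 - (-56) = 101
k: (-4)·(-12) - 3·(-5) = 48 - (-15) = 63
PQ × PR = (-66, 101, 63)
|PQ × PR| = √18526 ≈ 136.1102
area = ½ · 136.1102 ≈ 68.055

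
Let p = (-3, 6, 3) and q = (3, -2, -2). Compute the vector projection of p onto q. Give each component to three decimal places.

p · q = (-3)·3 + 6·(-2) + 3·(-2) = -9 - 12 - 6 = -27
|q|² = 9 + 4 + 4 = 17
proj_q p = (-27/17) · (3, -2, -2) ≈ (-4.765, 3.176, 3.176)

(-4.765, 3.176, 3.176)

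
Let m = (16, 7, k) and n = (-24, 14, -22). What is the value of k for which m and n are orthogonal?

-13

m · n = 16·(-24) + 7·14 + k·(-22) = -286 - 22k
Set equal to 0: -22k = 286, so k = -13.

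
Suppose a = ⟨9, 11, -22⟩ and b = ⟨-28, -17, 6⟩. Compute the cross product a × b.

i: 11·6 - (-22)·(-17) = 66 - 374 = -308
j: (-22)·(-28) - 9·6 = 616 - 54 = 562
k: 9·(-17) - 11·(-28) = -153 - (-308) = 155
a × b = (-308, 562, 155)

(-308, 562, 155)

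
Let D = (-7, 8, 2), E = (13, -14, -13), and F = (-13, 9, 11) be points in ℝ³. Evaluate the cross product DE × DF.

DE = (20, -22, -15)
DF = (-6, 1, 9)
i: (-22)·9 - (-15)·1 = -198 - (-15) = -183
j: (-15)·(-6) - 20·9 = 90 - 180 = -90
k: 20·1 - (-22)·(-6) = 20 - 132 = -112
DE × DF = (-183, -90, -112)

(-183, -90, -112)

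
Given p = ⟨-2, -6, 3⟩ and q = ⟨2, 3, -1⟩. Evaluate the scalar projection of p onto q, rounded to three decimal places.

p · q = (-2)·2 + (-6)·3 + 3·(-1) = -4 - 18 - 3 = -25
|q| = √(4 + 9 + 1) = √14 ≈ 3.7417
comp_q p = -25 / √14 ≈ -6.682

-6.682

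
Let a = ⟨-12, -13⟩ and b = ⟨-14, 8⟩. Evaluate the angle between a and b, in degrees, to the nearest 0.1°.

77.0

a · b = (-12)·(-14) + (-13)·8 = 168 - 104 = 64
|a|² = 144 + 169 = 313,  |a| = √313 ≈ 17.691806
|b|² = 196 + 64 = 260,  |b| = √260 ≈ 16.124515
cos θ = 64 / (17.691806 · 16.124515) ≈ 0.22435
θ = arccos(0.22435) ≈ 77.0°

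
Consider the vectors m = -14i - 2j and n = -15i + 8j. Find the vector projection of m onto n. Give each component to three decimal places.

(-10.069, 5.370)

m · n = (-14)·(-15) + (-2)·8 = 210 - 16 = 194
|n|² = 225 + 64 = 289
proj_n m = (194/289) · (-15, 8) ≈ (-10.069, 5.370)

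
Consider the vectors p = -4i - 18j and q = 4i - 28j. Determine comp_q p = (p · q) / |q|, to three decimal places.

17.253

p · q = (-4)·4 + (-18)·(-28) = -16 + 504 = 488
|q| = √(16 + 784) = √800 ≈ 28.2843
comp_q p = 488 / √800 ≈ 17.253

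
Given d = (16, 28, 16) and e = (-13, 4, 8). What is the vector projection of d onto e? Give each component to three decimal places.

d · e = 16·(-13) + 28·4 + 16·8 = -208 + 112 + 128 = 32
|e|² = 169 + 16 + 64 = 249
proj_e d = (32/249) · (-13, 4, 8) ≈ (-1.671, 0.514, 1.028)

(-1.671, 0.514, 1.028)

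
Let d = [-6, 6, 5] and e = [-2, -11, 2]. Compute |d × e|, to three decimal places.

i: 6·2 - 5·(-11) = 12 - (-55) = 67
j: 5·(-2) - (-6)·2 = -10 - (-12) = 2
k: (-6)·(-11) - 6·(-2) = 66 - (-12) = 78
d × e = (67, 2, 78)
|d × e| = √(67² + 2² + 78²) = √10577 ≈ 102.8445

102.845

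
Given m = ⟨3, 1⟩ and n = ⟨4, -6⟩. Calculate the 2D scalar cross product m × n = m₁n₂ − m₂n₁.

-22

3·(-6) - 1·4 = -18 - 4 = -22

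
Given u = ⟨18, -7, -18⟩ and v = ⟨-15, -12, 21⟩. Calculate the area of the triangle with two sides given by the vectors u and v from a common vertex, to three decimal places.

248.231

i: (-7)·21 - (-18)·(-12) = -147 - 216 = -363
j: (-18)·(-15) - 18·21 = 270 - 378 = -108
k: 18·(-12) - (-7)·(-15) = -216 - 105 = -321
u × v = (-363, -108, -321)
|u × v| = √((-363)² + (-108)² + (-321)²) = √246474 ≈ 496.4615
area = ½ · 496.4615 ≈ 248.231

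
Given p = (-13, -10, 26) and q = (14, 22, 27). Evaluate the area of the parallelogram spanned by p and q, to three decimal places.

1114.228

i: (-10)·27 - 26·22 = -270 - 572 = -842
j: 26·14 - (-13)·27 = 364 - (-351) = 715
k: (-13)·22 - (-10)·14 = -286 - (-140) = -146
p × q = (-842, 715, -146)
|p × q| = √((-842)² + 715² + (-146)²) = √1241505 ≈ 1114.2284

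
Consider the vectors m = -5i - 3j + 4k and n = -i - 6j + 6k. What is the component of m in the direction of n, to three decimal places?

m · n = (-5)·(-1) + (-3)·(-6) + 4·6 = 5 + 18 + 24 = 47
|n| = √(1 + 36 + 36) = √73 ≈ 8.5440
comp_n m = 47 / √73 ≈ 5.501

5.501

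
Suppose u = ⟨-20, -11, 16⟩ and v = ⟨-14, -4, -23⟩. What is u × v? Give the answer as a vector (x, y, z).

(317, -684, -74)

i: (-11)·(-23) - 16·(-4) = 253 - (-64) = 317
j: 16·(-14) - (-20)·(-23) = -224 - 460 = -684
k: (-20)·(-4) - (-11)·(-14) = 80 - 154 = -74
u × v = (317, -684, -74)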